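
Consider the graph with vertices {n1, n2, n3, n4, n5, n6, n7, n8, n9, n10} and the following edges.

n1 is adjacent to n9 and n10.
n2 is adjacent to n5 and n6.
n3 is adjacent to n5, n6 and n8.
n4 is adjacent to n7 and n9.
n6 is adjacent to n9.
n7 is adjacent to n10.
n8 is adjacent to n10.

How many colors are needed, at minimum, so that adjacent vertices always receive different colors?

3

The cycle n9-n4-n7-n10-n1-n9 has odd length 5, so it cannot be 2-colored; at least 3 colors are needed.
3 colors suffice: color 1 → {n2, n3, n9, n10}; color 2 → {n1, n5, n6, n7, n8}; color 3 → {n4}. Each edge has distinct colors on its endpoints.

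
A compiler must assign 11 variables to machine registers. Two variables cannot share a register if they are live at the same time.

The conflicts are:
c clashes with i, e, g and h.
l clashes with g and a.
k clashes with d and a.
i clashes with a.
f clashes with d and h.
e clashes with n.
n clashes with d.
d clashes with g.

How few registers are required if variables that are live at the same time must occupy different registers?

The cycle g-c-h-f-d-g has odd length 5, so it cannot be 2-colored; at least 3 registers are needed.
3 registers suffice: c=1, l=3, k=2, i=2, f=3, e=3, n=2, d=1, g=2, h=2, a=1. Every pair that conflicts lands in different registers.

3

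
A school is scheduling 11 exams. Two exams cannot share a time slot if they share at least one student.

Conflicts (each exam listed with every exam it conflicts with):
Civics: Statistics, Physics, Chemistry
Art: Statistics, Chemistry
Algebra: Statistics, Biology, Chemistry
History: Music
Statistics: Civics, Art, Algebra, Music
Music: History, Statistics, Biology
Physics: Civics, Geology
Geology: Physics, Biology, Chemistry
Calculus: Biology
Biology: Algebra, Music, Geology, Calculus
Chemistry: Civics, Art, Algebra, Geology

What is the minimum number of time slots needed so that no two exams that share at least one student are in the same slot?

2

Physics and Geology conflict, so at least 2 time slots are needed.
2 time slots suffice: time slot 1 → {History, Statistics, Physics, Biology, Chemistry}; time slot 2 → {Civics, Art, Algebra, Music, Geology, Calculus}. Each listed conflict is separated.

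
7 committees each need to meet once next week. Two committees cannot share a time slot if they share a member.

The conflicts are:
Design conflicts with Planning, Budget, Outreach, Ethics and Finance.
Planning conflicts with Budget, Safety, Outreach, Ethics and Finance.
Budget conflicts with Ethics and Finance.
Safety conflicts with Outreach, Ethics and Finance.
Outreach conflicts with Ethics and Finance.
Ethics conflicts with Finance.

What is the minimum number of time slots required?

5

Planning, Safety, Outreach, Ethics, Finance pairwise conflict, so at least 5 time slots are needed.
5 time slots suffice: time slot 1 → {Ethics}; time slot 2 → {Planning}; time slot 3 → {Finance}; time slot 4 → {Budget, Outreach}; time slot 5 → {Design, Safety}. Each listed conflict is separated.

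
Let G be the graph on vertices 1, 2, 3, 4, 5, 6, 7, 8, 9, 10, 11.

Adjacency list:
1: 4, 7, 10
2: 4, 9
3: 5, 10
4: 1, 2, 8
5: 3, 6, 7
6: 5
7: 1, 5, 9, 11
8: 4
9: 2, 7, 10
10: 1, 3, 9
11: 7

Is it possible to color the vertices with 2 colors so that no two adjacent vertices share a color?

No

The cycle 10-1-4-2-9-10 has odd length 5, so it cannot be 2-colored; at least 3 colors are needed.
So 2 colors are not enough.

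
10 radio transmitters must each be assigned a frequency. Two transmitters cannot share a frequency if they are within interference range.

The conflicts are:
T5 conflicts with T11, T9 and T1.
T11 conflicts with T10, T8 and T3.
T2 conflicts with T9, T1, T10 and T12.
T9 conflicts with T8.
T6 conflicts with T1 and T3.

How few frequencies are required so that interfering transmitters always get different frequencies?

The cycle T9-T8-T11-T10-T2-T9 has odd length 5, so it cannot be 2-colored; at least 3 frequencies are needed.
3 frequencies suffice: frequency 1 → {T11, T2, T6}; frequency 2 → {T9, T1, T10, T12, T3}; frequency 3 → {T5, T8}. Each listed conflict is separated.

3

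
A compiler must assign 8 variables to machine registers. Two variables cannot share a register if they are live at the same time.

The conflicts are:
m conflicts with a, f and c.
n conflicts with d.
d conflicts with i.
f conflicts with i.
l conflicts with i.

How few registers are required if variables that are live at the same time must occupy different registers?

2

m and f conflict, so at least 2 registers are needed.
2 registers suffice: m=1, a=2, n=1, d=2, f=2, c=2, l=2, i=1. Each listed conflict is separated.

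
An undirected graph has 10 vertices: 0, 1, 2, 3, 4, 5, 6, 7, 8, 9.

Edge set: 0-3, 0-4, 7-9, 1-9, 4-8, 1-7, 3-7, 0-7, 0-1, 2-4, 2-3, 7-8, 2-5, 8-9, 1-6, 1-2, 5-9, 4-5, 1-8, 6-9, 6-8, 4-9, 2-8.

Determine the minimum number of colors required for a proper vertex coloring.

1, 7, 8, 9 are pairwise adjacent (a clique of size 4), so at least 4 colors are needed.
4 colors suffice: 0=b, 1=a, 2=c, 3=a, 4=a, 5=b, 6=d, 7=d, 8=b, 9=c. Each edge has distinct colors on its endpoints.

4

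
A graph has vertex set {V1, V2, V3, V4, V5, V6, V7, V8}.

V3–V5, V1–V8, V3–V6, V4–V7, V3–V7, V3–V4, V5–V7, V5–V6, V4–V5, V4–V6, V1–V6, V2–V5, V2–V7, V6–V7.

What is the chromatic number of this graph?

5

V3, V4, V5, V6, V7 are pairwise adjacent (a clique of size 5), so at least 5 colors are needed.
5 colors suffice: color 1 → {V2, V6, V8}; color 2 → {V1, V5}; color 3 → {V7}; color 4 → {V3}; color 5 → {V4}. Every edge joins two different colors.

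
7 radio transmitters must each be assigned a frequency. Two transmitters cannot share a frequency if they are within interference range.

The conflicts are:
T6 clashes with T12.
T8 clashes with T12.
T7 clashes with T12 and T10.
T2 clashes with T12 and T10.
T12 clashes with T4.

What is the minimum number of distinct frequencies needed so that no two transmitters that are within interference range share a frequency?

T7 and T12 conflict, so at least 2 frequencies are needed.
Using 2 frequencies: T6=2, T8=2, T7=2, T2=2, T12=1, T10=1, T4=2. Every pair that conflicts lands in different frequencies.

2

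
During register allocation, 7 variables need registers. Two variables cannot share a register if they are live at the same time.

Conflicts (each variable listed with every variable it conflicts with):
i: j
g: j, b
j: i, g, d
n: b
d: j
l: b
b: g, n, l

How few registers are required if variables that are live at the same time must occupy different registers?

j and d conflict, so at least 2 registers are needed.
2 registers suffice: register 1 → {j, b}; register 2 → {i, g, n, d, l}. Every pair that conflicts lands in different registers.

2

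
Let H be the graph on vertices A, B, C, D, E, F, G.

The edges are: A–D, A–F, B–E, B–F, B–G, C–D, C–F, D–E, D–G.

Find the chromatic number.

The cycle A-D-E-B-F-A has odd length 5, so it cannot be 2-colored; at least 3 colors are needed.
A valid assignment using 3 colors: A=2, B=2, C=2, D=1, E=3, F=1, G=3. No two adjacent vertices share a color.

3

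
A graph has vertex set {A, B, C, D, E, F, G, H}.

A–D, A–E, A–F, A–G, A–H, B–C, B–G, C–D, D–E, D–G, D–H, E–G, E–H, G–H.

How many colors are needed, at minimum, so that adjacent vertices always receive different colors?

5

A, D, E, G, H are pairwise adjacent (a clique of size 5), so at least 5 colors are needed.
5 colors suffice: color red → {B, D, F}; color blue → {A, C}; color green → {G}; color yellow → {H}; color purple → {E}. Each edge has distinct colors on its endpoints.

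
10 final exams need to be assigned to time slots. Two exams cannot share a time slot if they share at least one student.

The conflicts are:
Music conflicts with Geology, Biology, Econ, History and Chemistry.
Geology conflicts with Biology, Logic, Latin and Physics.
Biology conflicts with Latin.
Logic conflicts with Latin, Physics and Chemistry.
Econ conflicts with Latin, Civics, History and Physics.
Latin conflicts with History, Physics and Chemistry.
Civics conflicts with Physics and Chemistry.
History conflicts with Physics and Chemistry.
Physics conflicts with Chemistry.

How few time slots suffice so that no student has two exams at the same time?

4

Econ, Latin, History, Physics pairwise conflict, so at least 4 time slots are needed.
4 time slots suffice: time slot 1 → {Music, Latin, Civics}; time slot 2 → {Biology, Physics}; time slot 3 → {Geology, Econ, Chemistry}; time slot 4 → {Logic, History}. No two conflicting exams share a time slot.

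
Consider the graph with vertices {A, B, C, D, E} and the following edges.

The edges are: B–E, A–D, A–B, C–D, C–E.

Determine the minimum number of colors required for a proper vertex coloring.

The cycle C-D-A-B-E-C has odd length 5, so it cannot be 2-colored; at least 3 colors are needed.
3 colors suffice: color red → {A, E}; color blue → {B, C}; color green → {D}. Every edge joins two different colors.

3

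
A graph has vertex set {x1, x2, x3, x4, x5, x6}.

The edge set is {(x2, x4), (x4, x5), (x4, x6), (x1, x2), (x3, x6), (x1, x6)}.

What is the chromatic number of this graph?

2

x3 and x6 are adjacent, so at least 2 colors are needed.
2 colors suffice: color 1 → {x2, x5, x6}; color 2 → {x1, x3, x4}. Each edge has distinct colors on its endpoints.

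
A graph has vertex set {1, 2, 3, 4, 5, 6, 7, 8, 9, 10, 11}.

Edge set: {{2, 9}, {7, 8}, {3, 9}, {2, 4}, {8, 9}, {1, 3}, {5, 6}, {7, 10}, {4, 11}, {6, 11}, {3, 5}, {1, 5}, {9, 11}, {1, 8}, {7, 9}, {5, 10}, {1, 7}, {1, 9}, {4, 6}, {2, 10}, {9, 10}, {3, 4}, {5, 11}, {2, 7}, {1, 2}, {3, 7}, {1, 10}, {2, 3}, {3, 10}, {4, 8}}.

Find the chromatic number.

1, 2, 3, 7, 9, 10 are mutually adjacent (a clique of size 6), so at least 6 colors are needed.
6 colors suffice: 1=c, 2=f, 3=a, 4=b, 5=b, 6=c, 7=e, 8=a, 9=b, 10=d, 11=a. Every edge joins two different colors.

6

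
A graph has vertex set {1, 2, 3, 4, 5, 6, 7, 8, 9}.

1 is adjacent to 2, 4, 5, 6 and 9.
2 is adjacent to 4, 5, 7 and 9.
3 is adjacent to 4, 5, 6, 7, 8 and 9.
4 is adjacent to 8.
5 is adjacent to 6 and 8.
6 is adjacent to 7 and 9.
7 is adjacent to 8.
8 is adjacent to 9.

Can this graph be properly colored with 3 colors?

The chromatic number is 3. 3, 5, 8 are mutually adjacent, so at least 3 colors are needed.
3 colors suffice: 1=red, 2=green, 3=red, 4=blue, 5=blue, 6=green, 7=blue, 8=green, 9=blue.
That is already a proper 3-coloring.

Yes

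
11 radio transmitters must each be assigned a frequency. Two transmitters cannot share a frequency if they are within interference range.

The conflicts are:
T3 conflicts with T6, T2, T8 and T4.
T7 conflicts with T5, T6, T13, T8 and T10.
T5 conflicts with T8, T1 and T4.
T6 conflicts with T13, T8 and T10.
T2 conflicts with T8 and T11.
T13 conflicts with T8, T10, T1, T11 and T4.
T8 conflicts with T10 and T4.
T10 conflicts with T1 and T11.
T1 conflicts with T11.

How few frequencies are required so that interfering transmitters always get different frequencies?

5

T7, T6, T13, T8, T10 all conflict with each other, so at least 5 frequencies are needed.
Using 5 frequencies: T3=2, T7=5, T5=2, T6=4, T2=3, T13=2, T8=1, T10=3, T1=4, T11=1, T4=3. Each listed conflict is separated.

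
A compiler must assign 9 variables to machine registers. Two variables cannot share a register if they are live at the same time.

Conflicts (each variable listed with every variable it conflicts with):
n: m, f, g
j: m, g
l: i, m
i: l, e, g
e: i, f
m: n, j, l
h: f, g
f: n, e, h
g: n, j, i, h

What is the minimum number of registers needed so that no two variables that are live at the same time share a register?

The cycle m-l-i-g-j-m has odd length 5, so it cannot be 2-colored; at least 3 registers are needed.
Using 3 registers: n=2, j=2, l=3, i=2, e=3, m=1, h=2, f=1, g=1. No two conflicting variables share a register.

3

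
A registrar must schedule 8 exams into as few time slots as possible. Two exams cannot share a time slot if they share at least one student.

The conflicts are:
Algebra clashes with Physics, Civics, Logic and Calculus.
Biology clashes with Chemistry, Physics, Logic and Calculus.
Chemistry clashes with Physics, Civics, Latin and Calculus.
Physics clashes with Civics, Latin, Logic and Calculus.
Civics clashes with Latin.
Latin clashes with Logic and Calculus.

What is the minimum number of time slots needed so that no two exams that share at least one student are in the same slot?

4

Chemistry, Physics, Civics, Latin pairwise conflict, so at least 4 time slots are needed.
A valid assignment using 4 time slots: Algebra=3, Biology=3, Chemistry=2, Physics=1, Civics=4, Latin=3, Logic=2, Calculus=4. Each listed conflict is separated.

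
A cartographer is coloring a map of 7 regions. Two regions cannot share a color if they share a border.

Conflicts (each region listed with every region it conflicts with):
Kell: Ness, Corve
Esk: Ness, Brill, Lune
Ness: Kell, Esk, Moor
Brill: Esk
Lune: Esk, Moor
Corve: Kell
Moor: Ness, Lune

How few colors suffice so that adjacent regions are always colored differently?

2

Esk and Brill conflict, so at least 2 colors are needed.
One proper 2-coloring: Kell=2, Esk=2, Ness=1, Brill=1, Lune=1, Corve=1, Moor=2. No two conflicting regions share a color.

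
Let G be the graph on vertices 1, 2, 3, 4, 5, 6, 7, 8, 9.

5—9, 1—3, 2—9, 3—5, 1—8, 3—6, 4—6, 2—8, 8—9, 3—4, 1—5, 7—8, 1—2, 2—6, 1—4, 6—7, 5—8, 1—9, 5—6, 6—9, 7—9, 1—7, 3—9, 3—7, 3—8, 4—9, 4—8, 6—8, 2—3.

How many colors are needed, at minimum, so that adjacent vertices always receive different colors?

1, 3, 5, 8, 9 form a clique, so at least 5 colors are needed.
One proper 5-coloring: 1=d, 2=e, 3=a, 4=e, 5=e, 6=d, 7=e, 8=b, 9=c. Every edge joins two different colors.

5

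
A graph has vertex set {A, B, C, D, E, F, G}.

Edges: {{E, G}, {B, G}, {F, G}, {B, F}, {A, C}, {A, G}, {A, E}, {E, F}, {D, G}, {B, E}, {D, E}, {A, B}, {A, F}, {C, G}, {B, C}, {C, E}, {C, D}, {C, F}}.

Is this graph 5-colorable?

A, B, C, E, F, G are mutually adjacent (a clique of size 6), so at least 6 colors are needed.
So 5 colors are not enough.

No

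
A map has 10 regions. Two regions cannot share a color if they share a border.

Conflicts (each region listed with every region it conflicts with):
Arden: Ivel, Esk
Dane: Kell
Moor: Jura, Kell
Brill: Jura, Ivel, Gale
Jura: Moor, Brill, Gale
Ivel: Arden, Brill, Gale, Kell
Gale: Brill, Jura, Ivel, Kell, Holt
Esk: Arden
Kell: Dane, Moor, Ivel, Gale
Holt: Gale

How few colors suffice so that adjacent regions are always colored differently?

Ivel, Gale, Kell pairwise conflict, so at least 3 colors are needed.
A valid assignment using 3 colors: Arden=1, Dane=1, Moor=1, Brill=3, Jura=2, Ivel=2, Gale=1, Esk=2, Kell=3, Holt=2. Each listed conflict is separated.

3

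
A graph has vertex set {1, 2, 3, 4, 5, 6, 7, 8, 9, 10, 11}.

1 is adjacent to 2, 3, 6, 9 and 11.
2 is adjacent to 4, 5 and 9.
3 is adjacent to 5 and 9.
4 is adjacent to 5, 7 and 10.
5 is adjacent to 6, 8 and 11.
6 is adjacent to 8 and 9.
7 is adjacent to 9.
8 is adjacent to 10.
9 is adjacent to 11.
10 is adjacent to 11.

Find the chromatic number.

3

5, 6, 8 form a triangle, so at least 3 colors are needed.
3 colors suffice: color red → {5, 9, 10}; color blue → {1, 4, 8}; color green → {2, 3, 6, 7, 11}. No two adjacent vertices share a color.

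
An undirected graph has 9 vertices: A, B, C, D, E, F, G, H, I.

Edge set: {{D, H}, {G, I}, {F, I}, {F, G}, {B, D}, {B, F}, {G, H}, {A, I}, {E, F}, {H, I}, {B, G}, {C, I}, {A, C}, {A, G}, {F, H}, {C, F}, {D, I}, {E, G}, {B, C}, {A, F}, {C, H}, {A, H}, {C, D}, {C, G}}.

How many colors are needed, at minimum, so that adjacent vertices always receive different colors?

6

A, C, F, G, H, I form a clique, so at least 6 colors are needed.
6 colors suffice: color 1 → {D, G}; color 2 → {C, E}; color 3 → {F}; color 4 → {B, I}; color 5 → {H}; color 6 → {A}. No two adjacent vertices share a color.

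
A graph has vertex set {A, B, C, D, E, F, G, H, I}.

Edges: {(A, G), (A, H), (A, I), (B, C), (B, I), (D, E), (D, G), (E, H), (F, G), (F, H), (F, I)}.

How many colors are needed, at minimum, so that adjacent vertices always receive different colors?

3

The cycle D-G-F-H-E-D has odd length 5, so it cannot be 2-colored; at least 3 colors are needed.
One proper 3-coloring: A=1, B=1, C=2, D=3, E=1, F=1, G=2, H=2, I=2. Every edge joins two different colors.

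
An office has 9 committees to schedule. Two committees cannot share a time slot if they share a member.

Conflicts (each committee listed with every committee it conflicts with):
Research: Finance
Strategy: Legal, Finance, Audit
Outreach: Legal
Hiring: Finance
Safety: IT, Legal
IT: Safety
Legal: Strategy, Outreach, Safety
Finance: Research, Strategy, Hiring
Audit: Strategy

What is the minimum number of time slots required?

2

Strategy and Finance conflict, so at least 2 time slots are needed.
Using 2 time slots: Research=2, Strategy=2, Outreach=2, Hiring=2, Safety=2, IT=1, Legal=1, Finance=1, Audit=1. Each listed conflict is separated.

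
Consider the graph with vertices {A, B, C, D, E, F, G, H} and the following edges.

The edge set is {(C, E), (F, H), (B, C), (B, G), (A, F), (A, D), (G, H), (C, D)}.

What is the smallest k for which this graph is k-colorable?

The cycle B-G-H-F-A-D-C-B has odd length 7, so it cannot be 2-colored; at least 3 colors are needed.
3 colors suffice: color 1 → {C, F, G}; color 2 → {B, D, E, H}; color 3 → {A}. Every edge joins two different colors.

3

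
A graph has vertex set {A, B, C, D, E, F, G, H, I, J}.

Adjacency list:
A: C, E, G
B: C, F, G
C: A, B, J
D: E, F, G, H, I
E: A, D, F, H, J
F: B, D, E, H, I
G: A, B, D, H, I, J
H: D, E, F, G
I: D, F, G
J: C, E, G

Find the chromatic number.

4

D, E, F, H are pairwise adjacent (a clique of size 4), so at least 4 colors are needed.
4 colors suffice: color red → {C, E, G}; color blue → {A, B, D, J}; color green → {F}; color yellow → {H, I}. Each edge has distinct colors on its endpoints.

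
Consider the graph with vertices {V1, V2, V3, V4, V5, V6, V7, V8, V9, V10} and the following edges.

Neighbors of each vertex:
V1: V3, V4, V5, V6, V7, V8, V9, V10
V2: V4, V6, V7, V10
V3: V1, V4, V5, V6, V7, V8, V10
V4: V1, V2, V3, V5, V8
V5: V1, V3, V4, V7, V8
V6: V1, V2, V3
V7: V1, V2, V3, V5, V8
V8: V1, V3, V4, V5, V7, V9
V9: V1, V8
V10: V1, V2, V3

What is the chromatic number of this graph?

5

V1, V3, V4, V5, V8 are mutually adjacent (a clique of size 5), so at least 5 colors are needed.
5 colors suffice: V1=red, V2=red, V3=blue, V4=purple, V5=yellow, V6=green, V7=purple, V8=green, V9=blue, V10=green. Each edge has distinct colors on its endpoints.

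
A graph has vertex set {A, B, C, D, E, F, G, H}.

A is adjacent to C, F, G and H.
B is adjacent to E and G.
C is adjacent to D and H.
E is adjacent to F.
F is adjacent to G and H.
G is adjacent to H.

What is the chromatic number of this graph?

A, F, G, H are pairwise adjacent (a clique of size 4), so at least 4 colors are needed.
A valid assignment using 4 colors: A=2, B=2, C=3, D=1, E=1, F=3, G=4, H=1. No two adjacent vertices share a color.

4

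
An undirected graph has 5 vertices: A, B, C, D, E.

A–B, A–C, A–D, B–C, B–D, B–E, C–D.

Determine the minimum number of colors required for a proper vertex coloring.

A, B, C, D are pairwise adjacent (a clique of size 4), so at least 4 colors are needed.
One proper 4-coloring: A=2, B=1, C=3, D=4, E=2. Each edge has distinct colors on its endpoints.

4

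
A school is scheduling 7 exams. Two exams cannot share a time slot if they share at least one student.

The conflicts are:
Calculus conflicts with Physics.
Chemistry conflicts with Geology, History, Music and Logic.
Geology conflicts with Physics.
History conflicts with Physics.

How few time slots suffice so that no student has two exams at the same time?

2

Chemistry and Logic conflict, so at least 2 time slots are needed.
2 time slots suffice: time slot 1 → {Chemistry, Physics}; time slot 2 → {Calculus, Geology, History, Music, Logic}. Every pair that conflicts lands in different time slots.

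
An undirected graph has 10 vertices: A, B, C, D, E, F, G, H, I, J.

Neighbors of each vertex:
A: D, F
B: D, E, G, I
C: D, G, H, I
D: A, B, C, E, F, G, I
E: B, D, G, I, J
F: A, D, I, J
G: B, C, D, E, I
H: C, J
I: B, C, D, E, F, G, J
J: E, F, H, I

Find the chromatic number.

B, D, E, G, I are pairwise adjacent (a clique of size 5), so at least 5 colors are needed.
5 colors suffice: A=blue, B=purple, C=green, D=red, E=green, F=green, G=yellow, H=blue, I=blue, J=red. No two adjacent vertices share a color.

5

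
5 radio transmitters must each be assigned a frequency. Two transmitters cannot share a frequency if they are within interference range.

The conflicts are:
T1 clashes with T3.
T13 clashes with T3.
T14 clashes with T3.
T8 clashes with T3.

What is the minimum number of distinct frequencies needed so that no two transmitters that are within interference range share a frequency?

T8 and T3 conflict, so at least 2 frequencies are needed.
2 frequencies suffice: T1=2, T13=2, T14=2, T8=2, T3=1. No two conflicting transmitters share a frequency.

2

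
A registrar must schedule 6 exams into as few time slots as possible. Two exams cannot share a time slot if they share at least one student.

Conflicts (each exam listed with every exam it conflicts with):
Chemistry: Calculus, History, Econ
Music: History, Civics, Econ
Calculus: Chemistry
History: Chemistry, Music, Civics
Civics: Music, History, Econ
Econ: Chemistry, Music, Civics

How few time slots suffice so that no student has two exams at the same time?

Music, History, Civics pairwise conflict, so at least 3 time slots are needed.
3 time slots suffice: time slot 1 → {Chemistry, Civics}; time slot 2 → {Calculus, History, Econ}; time slot 3 → {Music}. Each listed conflict is separated.

3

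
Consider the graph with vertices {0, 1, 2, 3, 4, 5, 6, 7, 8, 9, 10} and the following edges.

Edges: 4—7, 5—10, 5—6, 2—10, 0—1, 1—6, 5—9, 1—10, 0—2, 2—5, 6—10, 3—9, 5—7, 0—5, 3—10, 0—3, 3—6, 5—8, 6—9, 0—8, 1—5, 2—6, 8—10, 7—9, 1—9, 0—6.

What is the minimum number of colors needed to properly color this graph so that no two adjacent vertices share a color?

4

1, 5, 6, 9 form a clique, so at least 4 colors are needed.
4 colors suffice: color a → {3, 4, 5}; color b → {6, 7, 8}; color c → {0, 9, 10}; color d → {1, 2}. No two adjacent vertices share a color.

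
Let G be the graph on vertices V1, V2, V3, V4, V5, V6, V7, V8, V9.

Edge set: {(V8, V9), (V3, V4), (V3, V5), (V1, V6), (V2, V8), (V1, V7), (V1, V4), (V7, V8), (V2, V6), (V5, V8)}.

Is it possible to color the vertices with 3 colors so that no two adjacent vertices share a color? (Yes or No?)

The chromatic number is 3. The cycle V8-V2-V6-V1-V7-V8 has odd length 5, so it cannot be 2-colored; at least 3 colors are needed.
One proper 3-coloring: V1=1, V2=3, V3=1, V4=2, V5=2, V6=2, V7=2, V8=1, V9=2.
That is already a proper 3-coloring.

Yes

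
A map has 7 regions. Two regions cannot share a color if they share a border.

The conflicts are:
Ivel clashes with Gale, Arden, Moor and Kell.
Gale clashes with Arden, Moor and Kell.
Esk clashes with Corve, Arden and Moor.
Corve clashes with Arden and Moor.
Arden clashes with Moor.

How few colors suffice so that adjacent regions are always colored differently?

4

Ivel, Gale, Arden, Moor all conflict with each other, so at least 4 colors are needed.
4 colors suffice: Ivel=4, Gale=3, Esk=4, Corve=3, Arden=2, Moor=1, Kell=1. Each listed conflict is separated.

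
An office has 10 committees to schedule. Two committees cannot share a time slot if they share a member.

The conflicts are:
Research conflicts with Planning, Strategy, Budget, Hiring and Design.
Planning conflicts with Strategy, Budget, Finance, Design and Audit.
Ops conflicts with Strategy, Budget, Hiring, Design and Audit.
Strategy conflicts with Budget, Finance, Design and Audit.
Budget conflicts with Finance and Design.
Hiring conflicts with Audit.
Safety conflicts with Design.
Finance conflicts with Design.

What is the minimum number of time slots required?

5

Planning, Strategy, Budget, Finance, Design pairwise conflict, so at least 5 time slots are needed.
5 time slots suffice: time slot 1 → {Strategy, Hiring, Safety}; time slot 2 → {Design, Audit}; time slot 3 → {Budget}; time slot 4 → {Planning, Ops}; time slot 5 → {Research, Finance}. Each listed conflict is separated.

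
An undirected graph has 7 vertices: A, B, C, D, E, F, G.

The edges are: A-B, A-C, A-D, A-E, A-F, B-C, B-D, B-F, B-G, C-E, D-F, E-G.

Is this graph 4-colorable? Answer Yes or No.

Yes

The chromatic number is 4. A, B, D, F are pairwise adjacent (a clique of size 4), so at least 4 colors are needed.
4 colors suffice: color 1 → {A, G}; color 2 → {B, E}; color 3 → {C, D}; color 4 → {F}.
That is already a proper 4-coloring.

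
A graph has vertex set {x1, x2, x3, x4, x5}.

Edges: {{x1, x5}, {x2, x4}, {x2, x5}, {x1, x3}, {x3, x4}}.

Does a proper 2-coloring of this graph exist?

The cycle x1-x3-x4-x2-x5-x1 has odd length 5, so it cannot be 2-colored; at least 3 colors are needed.
So 2 colors are not enough.

No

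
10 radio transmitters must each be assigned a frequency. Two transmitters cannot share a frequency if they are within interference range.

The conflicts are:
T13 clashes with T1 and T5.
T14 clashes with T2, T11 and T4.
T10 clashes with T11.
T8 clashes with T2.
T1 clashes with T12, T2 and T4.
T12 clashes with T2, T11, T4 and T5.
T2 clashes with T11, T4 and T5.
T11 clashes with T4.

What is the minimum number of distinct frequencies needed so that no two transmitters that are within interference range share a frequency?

4

T14, T2, T11, T4 pairwise conflict, so at least 4 frequencies are needed.
4 frequencies suffice: frequency 1 → {T13, T10, T2}; frequency 2 → {T14, T8, T12}; frequency 3 → {T4, T5}; frequency 4 → {T1, T11}. Every pair that conflicts lands in different frequencies.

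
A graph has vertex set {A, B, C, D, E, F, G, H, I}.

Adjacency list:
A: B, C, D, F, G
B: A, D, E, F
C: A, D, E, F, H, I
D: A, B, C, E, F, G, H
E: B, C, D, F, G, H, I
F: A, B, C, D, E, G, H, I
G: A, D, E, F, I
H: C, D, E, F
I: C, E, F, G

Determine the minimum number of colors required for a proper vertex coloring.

5

C, D, E, F, H are mutually adjacent (a clique of size 5), so at least 5 colors are needed.
5 colors suffice: A=blue, B=yellow, C=yellow, D=green, E=blue, F=red, G=yellow, H=purple, I=green. No two adjacent vertices share a color.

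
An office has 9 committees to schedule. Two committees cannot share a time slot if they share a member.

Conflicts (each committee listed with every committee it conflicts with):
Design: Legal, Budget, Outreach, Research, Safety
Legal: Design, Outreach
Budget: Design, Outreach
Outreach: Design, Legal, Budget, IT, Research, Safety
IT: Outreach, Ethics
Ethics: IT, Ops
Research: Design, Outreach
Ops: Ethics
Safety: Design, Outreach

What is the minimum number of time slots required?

Design, Outreach, Research are mutually in conflict, so at least 3 time slots are needed.
3 time slots suffice: time slot 1 → {Outreach, Ethics}; time slot 2 → {Design, IT, Ops}; time slot 3 → {Legal, Budget, Research, Safety}. Every pair that conflicts lands in different time slots.

3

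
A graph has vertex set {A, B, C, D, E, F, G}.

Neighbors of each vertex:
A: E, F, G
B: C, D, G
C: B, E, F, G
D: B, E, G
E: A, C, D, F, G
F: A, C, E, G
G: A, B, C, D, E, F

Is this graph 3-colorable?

No

A, E, F, G are pairwise adjacent (a clique of size 4), so at least 4 colors are needed.
So 3 colors are not enough.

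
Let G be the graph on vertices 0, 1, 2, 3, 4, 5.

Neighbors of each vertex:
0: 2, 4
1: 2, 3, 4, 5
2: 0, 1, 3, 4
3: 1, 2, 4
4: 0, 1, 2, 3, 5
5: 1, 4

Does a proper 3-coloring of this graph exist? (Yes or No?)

No

1, 2, 3, 4 are mutually adjacent (a clique of size 4), so at least 4 colors are needed.
So 3 colors are not enough.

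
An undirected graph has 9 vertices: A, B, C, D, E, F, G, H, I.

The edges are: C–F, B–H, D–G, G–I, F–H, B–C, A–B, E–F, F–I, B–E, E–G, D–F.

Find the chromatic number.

D and F are adjacent, so at least 2 colors are needed.
2 colors suffice: color 1 → {B, F, G}; color 2 → {A, C, D, E, H, I}. Each edge has distinct colors on its endpoints.

2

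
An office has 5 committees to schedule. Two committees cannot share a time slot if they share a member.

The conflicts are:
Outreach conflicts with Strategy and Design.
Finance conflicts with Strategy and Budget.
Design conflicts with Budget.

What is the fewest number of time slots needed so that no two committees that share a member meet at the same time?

The cycle Budget-Design-Outreach-Strategy-Finance-Budget has odd length 5, so it cannot be 2-colored; at least 3 time slots are needed.
3 time slots suffice: time slot 1 → {Outreach, Finance}; time slot 2 → {Strategy, Design}; time slot 3 → {Budget}. Every pair that conflicts lands in different time slots.

3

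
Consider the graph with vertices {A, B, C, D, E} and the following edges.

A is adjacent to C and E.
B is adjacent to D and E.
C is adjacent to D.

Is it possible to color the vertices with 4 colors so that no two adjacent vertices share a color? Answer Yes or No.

Yes

The chromatic number is 3. The cycle E-A-C-D-B-E has odd length 5, so it cannot be 2-colored; at least 3 colors are needed.
3 colors suffice: color 1 → {C, E}; color 2 → {A, B}; color 3 → {D}.
Since 4 ≥ 3, a proper 4-coloring certainly exists.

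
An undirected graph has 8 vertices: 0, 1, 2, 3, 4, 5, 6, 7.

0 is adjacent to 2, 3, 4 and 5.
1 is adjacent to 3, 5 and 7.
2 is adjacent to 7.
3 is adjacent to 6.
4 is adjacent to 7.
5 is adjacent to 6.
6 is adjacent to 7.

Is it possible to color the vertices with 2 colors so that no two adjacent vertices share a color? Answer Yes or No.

The cycle 6-7-4-0-5-6 has odd length 5, so it cannot be 2-colored; at least 3 colors are needed.
So 2 colors are not enough.

No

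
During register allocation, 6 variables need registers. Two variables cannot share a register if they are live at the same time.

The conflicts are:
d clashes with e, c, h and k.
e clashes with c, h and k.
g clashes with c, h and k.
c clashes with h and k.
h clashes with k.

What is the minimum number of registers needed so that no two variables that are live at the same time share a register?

d, e, c, h, k pairwise conflict, so at least 5 registers are needed.
5 registers suffice: d=5, e=4, g=4, c=2, h=1, k=3. No two conflicting variables share a register.

5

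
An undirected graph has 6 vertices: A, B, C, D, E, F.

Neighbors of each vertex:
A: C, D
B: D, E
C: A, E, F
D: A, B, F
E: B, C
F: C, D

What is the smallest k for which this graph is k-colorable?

The cycle D-F-C-E-B-D has odd length 5, so it cannot be 2-colored; at least 3 colors are needed.
A valid assignment using 3 colors: A=2, B=2, C=1, D=1, E=3, F=2. Each edge has distinct colors on its endpoints.

3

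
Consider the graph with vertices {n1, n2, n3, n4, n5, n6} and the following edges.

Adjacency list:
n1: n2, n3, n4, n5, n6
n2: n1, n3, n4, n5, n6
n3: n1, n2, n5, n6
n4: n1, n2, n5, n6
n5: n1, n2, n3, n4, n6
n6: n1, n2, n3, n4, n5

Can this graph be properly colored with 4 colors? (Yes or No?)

No

n1, n2, n4, n5, n6 are pairwise adjacent (a clique of size 5), so at least 5 colors are needed.
So 4 colors are not enough.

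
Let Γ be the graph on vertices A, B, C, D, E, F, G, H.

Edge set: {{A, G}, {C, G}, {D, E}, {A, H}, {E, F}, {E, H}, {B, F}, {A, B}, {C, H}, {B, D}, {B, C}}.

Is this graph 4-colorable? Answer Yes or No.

Yes

The chromatic number is 3. The cycle E-H-C-B-F-E has odd length 5, so it cannot be 2-colored; at least 3 colors are needed.
3 colors suffice: color red → {B, G, H}; color blue → {A, C, E}; color green → {D, F}.
Since 4 ≥ 3, a proper 4-coloring certainly exists.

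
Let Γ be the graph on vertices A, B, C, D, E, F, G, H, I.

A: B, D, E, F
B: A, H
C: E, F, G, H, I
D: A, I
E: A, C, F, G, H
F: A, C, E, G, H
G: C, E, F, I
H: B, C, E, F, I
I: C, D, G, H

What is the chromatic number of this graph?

C, E, F, G form a clique, so at least 4 colors are needed.
4 colors suffice: color red → {B, E, I}; color blue → {A, C}; color green → {D, G, H}; color yellow → {F}. Every edge joins two different colors.

4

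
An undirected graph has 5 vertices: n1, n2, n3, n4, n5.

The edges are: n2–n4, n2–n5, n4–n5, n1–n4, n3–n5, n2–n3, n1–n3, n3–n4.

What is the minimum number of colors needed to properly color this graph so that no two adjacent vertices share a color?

n2, n3, n4, n5 form a clique, so at least 4 colors are needed.
One proper 4-coloring: n1=3, n2=3, n3=1, n4=2, n5=4. No two adjacent vertices share a color.

4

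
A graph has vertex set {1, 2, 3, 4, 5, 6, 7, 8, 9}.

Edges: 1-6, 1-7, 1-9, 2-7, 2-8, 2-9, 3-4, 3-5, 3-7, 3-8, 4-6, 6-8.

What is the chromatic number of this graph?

3

The cycle 7-3-4-6-1-7 has odd length 5, so it cannot be 2-colored; at least 3 colors are needed.
3 colors suffice: color a → {2, 3, 6}; color b → {4, 5, 7, 8, 9}; color c → {1}. Every edge joins two different colors.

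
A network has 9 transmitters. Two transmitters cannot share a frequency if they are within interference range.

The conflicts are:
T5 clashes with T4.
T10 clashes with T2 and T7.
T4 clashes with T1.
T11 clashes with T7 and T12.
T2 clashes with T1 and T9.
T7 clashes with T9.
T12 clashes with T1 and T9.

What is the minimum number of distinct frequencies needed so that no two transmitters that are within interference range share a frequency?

T10 and T2 conflict, so at least 2 frequencies are needed.
2 frequencies suffice: frequency 1 → {T4, T2, T7, T12}; frequency 2 → {T5, T10, T11, T1, T9}. Each listed conflict is separated.

2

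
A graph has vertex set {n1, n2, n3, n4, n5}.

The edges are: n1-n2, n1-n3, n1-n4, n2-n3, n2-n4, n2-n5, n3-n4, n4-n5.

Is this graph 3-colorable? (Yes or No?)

n1, n2, n3, n4 form a clique, so at least 4 colors are needed.
So 3 colors are not enough.

No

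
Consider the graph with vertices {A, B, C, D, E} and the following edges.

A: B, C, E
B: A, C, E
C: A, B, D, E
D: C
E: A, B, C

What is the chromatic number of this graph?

4

A, B, C, E are mutually adjacent (a clique of size 4), so at least 4 colors are needed.
4 colors suffice: color 1 → {C}; color 2 → {A, D}; color 3 → {B}; color 4 → {E}. Each edge has distinct colors on its endpoints.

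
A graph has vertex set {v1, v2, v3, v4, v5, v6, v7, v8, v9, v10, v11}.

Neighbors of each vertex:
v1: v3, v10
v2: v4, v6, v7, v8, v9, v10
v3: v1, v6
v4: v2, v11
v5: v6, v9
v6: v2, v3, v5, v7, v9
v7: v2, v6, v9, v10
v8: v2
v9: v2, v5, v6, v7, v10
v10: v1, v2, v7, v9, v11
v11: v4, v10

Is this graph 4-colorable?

Yes

The chromatic number is 4. v2, v6, v7, v9 are pairwise adjacent (a clique of size 4), so at least 4 colors are needed.
4 colors suffice: color red → {v1, v2, v5, v11}; color blue → {v3, v4, v8, v9}; color green → {v6, v10}; color yellow → {v7}.
That is already a proper 4-coloring.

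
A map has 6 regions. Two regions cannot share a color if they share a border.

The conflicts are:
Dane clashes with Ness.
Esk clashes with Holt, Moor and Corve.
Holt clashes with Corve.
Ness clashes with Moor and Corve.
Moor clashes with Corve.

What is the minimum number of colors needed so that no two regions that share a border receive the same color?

3

Esk, Holt, Corve all conflict with each other, so at least 3 colors are needed.
3 colors suffice: color 1 → {Dane, Corve}; color 2 → {Holt, Moor}; color 3 → {Esk, Ness}. Each listed conflict is separated.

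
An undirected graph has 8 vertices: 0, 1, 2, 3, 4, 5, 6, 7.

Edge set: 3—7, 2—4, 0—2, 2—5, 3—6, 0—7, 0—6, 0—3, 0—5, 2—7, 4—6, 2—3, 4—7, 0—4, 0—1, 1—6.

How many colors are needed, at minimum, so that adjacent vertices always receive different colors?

4

0, 2, 4, 7 are pairwise adjacent (a clique of size 4), so at least 4 colors are needed.
A valid assignment using 4 colors: 0=a, 1=c, 2=b, 3=c, 4=c, 5=c, 6=b, 7=d. No two adjacent vertices share a color.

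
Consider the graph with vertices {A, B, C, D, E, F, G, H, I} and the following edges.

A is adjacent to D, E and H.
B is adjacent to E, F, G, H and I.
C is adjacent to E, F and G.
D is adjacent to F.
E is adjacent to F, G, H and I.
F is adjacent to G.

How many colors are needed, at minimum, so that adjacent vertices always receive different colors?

4

C, E, F, G are pairwise adjacent (a clique of size 4), so at least 4 colors are needed.
4 colors suffice: color 1 → {D, E}; color 2 → {F, H, I}; color 3 → {A, B, C}; color 4 → {G}. Each edge has distinct colors on its endpoints.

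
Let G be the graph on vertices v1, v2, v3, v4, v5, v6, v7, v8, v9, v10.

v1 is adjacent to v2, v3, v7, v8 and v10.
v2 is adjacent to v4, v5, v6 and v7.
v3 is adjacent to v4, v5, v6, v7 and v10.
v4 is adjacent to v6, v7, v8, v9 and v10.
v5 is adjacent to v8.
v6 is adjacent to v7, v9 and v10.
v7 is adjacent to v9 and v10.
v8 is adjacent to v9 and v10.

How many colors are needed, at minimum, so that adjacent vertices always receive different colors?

v3, v4, v6, v7, v10 form a clique, so at least 5 colors are needed.
5 colors suffice: color 1 → {v1, v4, v5}; color 2 → {v7, v8}; color 3 → {v6}; color 4 → {v2, v3, v9}; color 5 → {v10}. Every edge joins two different colors.

5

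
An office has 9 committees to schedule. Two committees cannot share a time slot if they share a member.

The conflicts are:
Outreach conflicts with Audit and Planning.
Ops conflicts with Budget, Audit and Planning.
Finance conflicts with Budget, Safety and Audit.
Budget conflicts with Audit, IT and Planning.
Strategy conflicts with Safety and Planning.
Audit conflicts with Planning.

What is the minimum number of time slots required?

4

Ops, Budget, Audit, Planning pairwise conflict, so at least 4 time slots are needed.
4 time slots suffice: Outreach=2, Ops=4, Finance=3, Budget=2, Strategy=1, Safety=2, Audit=1, IT=1, Planning=3. Every pair that conflicts lands in different time slots.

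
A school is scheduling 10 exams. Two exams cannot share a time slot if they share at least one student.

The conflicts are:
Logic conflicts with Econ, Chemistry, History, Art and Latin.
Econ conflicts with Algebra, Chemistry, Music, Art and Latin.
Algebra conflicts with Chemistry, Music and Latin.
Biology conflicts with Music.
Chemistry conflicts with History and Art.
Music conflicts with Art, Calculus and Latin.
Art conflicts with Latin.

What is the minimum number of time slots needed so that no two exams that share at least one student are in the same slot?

Logic, Econ, Chemistry, Art all conflict with each other, so at least 4 time slots are needed.
4 time slots suffice: Logic=2, Econ=1, Algebra=4, Biology=1, Chemistry=3, History=1, Music=2, Art=4, Calculus=1, Latin=3. No two conflicting exams share a time slot.

4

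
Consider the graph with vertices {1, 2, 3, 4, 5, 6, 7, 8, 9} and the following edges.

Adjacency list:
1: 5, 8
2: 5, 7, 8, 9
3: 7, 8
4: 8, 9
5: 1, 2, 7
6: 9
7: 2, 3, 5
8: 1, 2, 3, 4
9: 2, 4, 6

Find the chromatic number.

3

2, 5, 7 are mutually adjacent, so at least 3 colors are needed.
3 colors suffice: color a → {7, 8, 9}; color b → {1, 2, 3, 4, 6}; color c → {5}. Each edge has distinct colors on its endpoints.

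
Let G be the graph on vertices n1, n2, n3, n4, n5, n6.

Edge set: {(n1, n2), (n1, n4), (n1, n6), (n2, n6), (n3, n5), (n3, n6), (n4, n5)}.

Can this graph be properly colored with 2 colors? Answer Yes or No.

n1, n2, n6 form a triangle, so at least 3 colors are needed.
So 2 colors are not enough.

No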